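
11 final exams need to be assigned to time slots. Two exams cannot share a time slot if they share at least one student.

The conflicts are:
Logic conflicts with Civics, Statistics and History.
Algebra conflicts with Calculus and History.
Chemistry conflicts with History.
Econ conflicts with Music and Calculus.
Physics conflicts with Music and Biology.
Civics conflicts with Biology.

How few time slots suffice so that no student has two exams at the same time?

The cycle Econ-Music-Physics-Biology-Civics-Logic-History-Algebra-Calculus-Econ has odd length 9, so it cannot be 2-colored; at least 3 time slots are needed.
A valid assignment using 3 time slots: Logic=1, Algebra=1, Chemistry=1, Econ=1, Physics=1, Music=2, Calculus=2, Civics=2, Biology=3, Statistics=2, History=2. Every pair that conflicts lands in different time slots.

3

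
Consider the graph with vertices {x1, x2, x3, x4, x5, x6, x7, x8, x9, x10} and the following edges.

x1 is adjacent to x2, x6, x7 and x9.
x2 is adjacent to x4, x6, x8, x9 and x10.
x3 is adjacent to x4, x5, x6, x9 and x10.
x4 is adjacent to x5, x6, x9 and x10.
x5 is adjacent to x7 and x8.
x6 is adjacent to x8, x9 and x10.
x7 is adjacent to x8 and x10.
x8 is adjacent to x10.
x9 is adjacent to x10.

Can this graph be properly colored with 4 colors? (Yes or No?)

No

x2, x4, x6, x9, x10 form a clique, so at least 5 colors are needed.
So 4 colors are not enough.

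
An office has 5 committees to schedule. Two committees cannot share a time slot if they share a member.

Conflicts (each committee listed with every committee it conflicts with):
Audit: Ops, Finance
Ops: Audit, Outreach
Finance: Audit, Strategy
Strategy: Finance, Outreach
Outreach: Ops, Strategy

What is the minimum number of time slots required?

3

The cycle Ops-Outreach-Strategy-Finance-Audit-Ops has odd length 5, so it cannot be 2-colored; at least 3 time slots are needed.
3 time slots suffice: time slot 1 → {Audit, Strategy}; time slot 2 → {Finance, Outreach}; time slot 3 → {Ops}. Every pair that conflicts lands in different time slots.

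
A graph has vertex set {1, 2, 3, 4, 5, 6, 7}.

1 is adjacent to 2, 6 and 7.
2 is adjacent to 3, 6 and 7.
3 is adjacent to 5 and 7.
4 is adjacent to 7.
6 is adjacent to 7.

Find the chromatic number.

1, 2, 6, 7 form a clique, so at least 4 colors are needed.
One proper 4-coloring: 1=c, 2=b, 3=c, 4=b, 5=a, 6=d, 7=a. No two adjacent vertices share a color.

4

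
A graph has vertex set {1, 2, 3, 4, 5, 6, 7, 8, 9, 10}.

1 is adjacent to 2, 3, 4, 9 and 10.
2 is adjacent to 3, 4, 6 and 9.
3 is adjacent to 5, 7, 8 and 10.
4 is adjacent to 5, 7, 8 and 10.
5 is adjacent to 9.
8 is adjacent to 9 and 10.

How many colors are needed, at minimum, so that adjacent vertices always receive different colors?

1, 3, 10 form a triangle, so at least 3 colors are needed.
3 colors suffice: 1=c, 2=b, 3=a, 4=a, 5=b, 6=a, 7=b, 8=c, 9=a, 10=b. Each edge has distinct colors on its endpoints.

3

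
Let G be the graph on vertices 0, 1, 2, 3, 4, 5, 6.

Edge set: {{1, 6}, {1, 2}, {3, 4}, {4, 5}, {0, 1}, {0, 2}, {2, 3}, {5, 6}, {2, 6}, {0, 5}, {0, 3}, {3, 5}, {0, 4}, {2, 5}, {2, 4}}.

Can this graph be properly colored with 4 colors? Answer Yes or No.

0, 2, 3, 4, 5 are mutually adjacent (a clique of size 5), so at least 5 colors are needed.
So 4 colors are not enough.

No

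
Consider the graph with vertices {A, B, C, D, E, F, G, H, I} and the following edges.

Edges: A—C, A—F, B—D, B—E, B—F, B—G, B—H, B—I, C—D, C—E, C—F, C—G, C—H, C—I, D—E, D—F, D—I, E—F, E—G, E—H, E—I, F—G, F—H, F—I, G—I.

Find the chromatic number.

5

B, E, F, G, I are mutually adjacent (a clique of size 5), so at least 5 colors are needed.
A valid assignment using 5 colors: A=2, B=3, C=3, D=5, E=2, F=1, G=5, H=4, I=4. Each edge has distinct colors on its endpoints.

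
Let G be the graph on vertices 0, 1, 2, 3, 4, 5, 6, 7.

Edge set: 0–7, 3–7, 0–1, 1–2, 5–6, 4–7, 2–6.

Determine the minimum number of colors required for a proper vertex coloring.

2

4 and 7 are adjacent, so at least 2 colors are needed.
2 colors suffice: color red → {1, 6, 7}; color blue → {0, 2, 3, 4, 5}. No two adjacent vertices share a color.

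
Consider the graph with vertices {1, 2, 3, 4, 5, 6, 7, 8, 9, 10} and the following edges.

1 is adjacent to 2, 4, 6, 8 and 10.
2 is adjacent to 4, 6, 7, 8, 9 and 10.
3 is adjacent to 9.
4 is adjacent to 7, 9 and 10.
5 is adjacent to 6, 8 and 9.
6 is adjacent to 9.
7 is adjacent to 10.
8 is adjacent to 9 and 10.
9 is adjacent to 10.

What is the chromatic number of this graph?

4

2, 4, 7, 10 are mutually adjacent (a clique of size 4), so at least 4 colors are needed.
One proper 4-coloring: 1=red, 2=blue, 3=blue, 4=yellow, 5=blue, 6=green, 7=red, 8=yellow, 9=red, 10=green. Every edge joins two different colors.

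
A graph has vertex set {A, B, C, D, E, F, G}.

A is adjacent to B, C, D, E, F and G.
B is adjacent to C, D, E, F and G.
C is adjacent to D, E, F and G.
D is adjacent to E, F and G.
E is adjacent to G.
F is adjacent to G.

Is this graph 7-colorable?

The chromatic number is 6. A, B, C, D, F, G form a clique, so at least 6 colors are needed.
6 colors suffice: A=4, B=1, C=2, D=3, E=6, F=6, G=5.
Since 7 ≥ 6, a proper 7-coloring certainly exists.

Yes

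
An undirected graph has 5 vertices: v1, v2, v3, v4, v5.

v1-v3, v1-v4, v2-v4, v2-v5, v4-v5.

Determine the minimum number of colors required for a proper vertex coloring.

3

v2, v4, v5 are pairwise adjacent, so at least 3 colors are needed.
3 colors suffice: color 1 → {v3, v4}; color 2 → {v1, v5}; color 3 → {v2}. Each edge has distinct colors on its endpoints.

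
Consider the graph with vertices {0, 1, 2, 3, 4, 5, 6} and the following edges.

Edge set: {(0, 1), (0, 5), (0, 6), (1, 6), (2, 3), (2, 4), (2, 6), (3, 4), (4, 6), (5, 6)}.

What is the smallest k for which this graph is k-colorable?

0, 5, 6 form a triangle, so at least 3 colors are needed.
3 colors suffice: color a → {3, 6}; color b → {0, 2}; color c → {1, 4, 5}. No two adjacent vertices share a color.

3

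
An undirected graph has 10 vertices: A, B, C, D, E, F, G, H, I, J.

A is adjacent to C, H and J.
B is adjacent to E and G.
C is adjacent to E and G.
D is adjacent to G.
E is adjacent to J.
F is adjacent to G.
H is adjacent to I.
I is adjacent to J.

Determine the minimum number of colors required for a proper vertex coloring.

A and J are adjacent, so at least 2 colors are needed.
2 colors suffice: color red → {A, E, G, I}; color blue → {B, C, D, F, H, J}. No two adjacent vertices share a color.

2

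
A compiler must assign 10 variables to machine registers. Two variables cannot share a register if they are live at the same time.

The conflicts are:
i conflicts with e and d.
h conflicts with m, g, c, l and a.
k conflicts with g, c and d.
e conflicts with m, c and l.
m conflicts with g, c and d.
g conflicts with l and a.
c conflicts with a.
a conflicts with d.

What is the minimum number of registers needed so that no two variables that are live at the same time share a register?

3

h, g, a pairwise conflict, so at least 3 registers are needed.
3 registers suffice: register 1 → {g, c, d}; register 2 → {i, k, m, l, a}; register 3 → {h, e}. Each listed conflict is separated.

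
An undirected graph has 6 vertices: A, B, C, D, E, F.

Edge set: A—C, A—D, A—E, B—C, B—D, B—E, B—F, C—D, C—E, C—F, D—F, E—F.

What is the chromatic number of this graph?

4

B, C, D, F are mutually adjacent (a clique of size 4), so at least 4 colors are needed.
4 colors suffice: color 1 → {C}; color 2 → {A, F}; color 3 → {D, E}; color 4 → {B}. Every edge joins two different colors.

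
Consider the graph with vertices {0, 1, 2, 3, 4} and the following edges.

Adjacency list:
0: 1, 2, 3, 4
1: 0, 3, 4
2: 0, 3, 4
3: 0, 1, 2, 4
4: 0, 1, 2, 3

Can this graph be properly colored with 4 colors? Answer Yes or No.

The chromatic number is 4. 0, 1, 3, 4 form a clique, so at least 4 colors are needed.
4 colors suffice: color red → {3}; color blue → {4}; color green → {0}; color yellow → {1, 2}.
That is already a proper 4-coloring.

Yes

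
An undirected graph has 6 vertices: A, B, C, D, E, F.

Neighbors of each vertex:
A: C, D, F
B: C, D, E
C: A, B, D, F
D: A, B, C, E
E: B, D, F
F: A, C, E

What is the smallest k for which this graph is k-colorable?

B, D, E are mutually adjacent, so at least 3 colors are needed.
3 colors suffice: A=3, B=3, C=2, D=1, E=2, F=1. Each edge has distinct colors on its endpoints.

3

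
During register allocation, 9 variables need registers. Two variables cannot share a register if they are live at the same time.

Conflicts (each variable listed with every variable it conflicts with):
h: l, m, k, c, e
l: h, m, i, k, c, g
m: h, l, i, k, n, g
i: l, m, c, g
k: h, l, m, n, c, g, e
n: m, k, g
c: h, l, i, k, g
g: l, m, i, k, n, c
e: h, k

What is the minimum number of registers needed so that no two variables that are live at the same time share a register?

4

l, k, c, g all conflict with each other, so at least 4 registers are needed.
4 registers suffice: register 1 → {i, k}; register 2 → {l, n, e}; register 3 → {h, g}; register 4 → {m, c}. Each listed conflict is separated.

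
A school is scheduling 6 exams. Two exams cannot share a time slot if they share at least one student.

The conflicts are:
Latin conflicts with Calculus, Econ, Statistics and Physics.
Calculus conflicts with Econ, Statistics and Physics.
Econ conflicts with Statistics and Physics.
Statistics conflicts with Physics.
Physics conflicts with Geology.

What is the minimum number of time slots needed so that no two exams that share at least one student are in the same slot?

Latin, Calculus, Econ, Statistics, Physics are mutually in conflict, so at least 5 time slots are needed.
5 time slots suffice: Latin=5, Calculus=4, Econ=2, Statistics=3, Physics=1, Geology=2. Each listed conflict is separated.

5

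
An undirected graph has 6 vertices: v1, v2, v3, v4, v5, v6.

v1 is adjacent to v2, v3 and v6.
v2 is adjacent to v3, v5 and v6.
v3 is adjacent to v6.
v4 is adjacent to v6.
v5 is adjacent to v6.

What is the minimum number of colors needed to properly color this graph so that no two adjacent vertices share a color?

4

v1, v2, v3, v6 form a clique, so at least 4 colors are needed.
4 colors suffice: v1=3, v2=2, v3=4, v4=2, v5=3, v6=1. Each edge has distinct colors on its endpoints.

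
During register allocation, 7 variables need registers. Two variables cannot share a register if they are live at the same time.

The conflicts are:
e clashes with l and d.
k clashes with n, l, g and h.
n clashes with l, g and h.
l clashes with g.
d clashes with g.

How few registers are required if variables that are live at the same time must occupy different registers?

4

k, n, l, g are mutually in conflict, so at least 4 registers are needed.
4 registers suffice: register 1 → {l, d, h}; register 2 → {e, g}; register 3 → {k}; register 4 → {n}. No two conflicting variables share a register.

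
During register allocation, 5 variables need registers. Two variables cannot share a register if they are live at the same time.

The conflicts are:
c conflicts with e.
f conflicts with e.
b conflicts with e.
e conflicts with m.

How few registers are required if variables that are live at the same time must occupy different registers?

2

b and e conflict, so at least 2 registers are needed.
2 registers suffice: c=2, f=2, b=2, e=1, m=2. Every pair that conflicts lands in different registers.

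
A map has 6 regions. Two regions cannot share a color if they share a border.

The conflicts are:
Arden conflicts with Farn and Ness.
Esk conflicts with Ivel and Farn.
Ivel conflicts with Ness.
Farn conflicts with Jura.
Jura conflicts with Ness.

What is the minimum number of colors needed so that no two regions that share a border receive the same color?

3

The cycle Esk-Farn-Jura-Ness-Ivel-Esk has odd length 5, so it cannot be 2-colored; at least 3 colors are needed.
3 colors suffice: color 1 → {Farn, Ness}; color 2 → {Arden, Esk, Jura}; color 3 → {Ivel}. Every pair that conflicts lands in different colors.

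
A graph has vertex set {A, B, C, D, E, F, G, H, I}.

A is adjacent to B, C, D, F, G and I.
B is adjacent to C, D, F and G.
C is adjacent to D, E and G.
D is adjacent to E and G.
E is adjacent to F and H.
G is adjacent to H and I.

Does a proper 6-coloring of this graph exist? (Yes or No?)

Yes

The chromatic number is 5. A, B, C, D, G are mutually adjacent (a clique of size 5), so at least 5 colors are needed.
One proper 5-coloring: A=blue, B=green, C=yellow, D=purple, E=red, F=yellow, G=red, H=blue, I=green.
Since 6 ≥ 5, a proper 6-coloring certainly exists.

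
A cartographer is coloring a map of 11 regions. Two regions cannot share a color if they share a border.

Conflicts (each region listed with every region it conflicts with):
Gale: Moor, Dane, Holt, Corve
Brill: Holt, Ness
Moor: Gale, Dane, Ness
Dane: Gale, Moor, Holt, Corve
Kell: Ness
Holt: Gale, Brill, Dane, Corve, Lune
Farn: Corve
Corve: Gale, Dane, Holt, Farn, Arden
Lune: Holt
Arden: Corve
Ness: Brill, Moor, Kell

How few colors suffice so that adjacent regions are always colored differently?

Gale, Dane, Holt, Corve all conflict with each other, so at least 4 colors are needed.
4 colors suffice: color 1 → {Brill, Moor, Kell, Corve, Lune}; color 2 → {Holt, Farn, Arden, Ness}; color 3 → {Dane}; color 4 → {Gale}. No two conflicting regions share a color.

4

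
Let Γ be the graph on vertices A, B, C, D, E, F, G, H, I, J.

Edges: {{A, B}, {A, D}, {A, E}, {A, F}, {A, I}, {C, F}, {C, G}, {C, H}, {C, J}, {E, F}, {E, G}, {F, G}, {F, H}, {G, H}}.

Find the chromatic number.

4

C, F, G, H form a clique, so at least 4 colors are needed.
4 colors suffice: A=2, B=1, C=3, D=1, E=3, F=1, G=2, H=4, I=1, J=1. Each edge has distinct colors on its endpoints.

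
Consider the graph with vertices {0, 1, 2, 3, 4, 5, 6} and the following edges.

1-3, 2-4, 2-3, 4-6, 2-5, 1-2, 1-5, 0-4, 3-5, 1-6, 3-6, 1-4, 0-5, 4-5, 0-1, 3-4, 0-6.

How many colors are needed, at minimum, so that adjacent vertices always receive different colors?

5

1, 2, 3, 4, 5 are mutually adjacent (a clique of size 5), so at least 5 colors are needed.
A valid assignment using 5 colors: 0=d, 1=a, 2=e, 3=d, 4=b, 5=c, 6=c. Each edge has distinct colors on its endpoints.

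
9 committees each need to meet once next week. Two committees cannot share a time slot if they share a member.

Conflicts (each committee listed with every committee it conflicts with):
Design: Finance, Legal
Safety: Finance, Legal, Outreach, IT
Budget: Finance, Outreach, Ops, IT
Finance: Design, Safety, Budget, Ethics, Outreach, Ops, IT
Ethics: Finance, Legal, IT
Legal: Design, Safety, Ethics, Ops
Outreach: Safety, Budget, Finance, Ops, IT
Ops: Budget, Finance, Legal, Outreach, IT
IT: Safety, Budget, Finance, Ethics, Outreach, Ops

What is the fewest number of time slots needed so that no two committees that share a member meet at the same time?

Budget, Finance, Outreach, Ops, IT pairwise conflict, so at least 5 time slots are needed.
5 time slots suffice: time slot 1 → {Finance, Legal}; time slot 2 → {Design, IT}; time slot 3 → {Ethics, Outreach}; time slot 4 → {Safety, Ops}; time slot 5 → {Budget}. No two conflicting committees share a time slot.

5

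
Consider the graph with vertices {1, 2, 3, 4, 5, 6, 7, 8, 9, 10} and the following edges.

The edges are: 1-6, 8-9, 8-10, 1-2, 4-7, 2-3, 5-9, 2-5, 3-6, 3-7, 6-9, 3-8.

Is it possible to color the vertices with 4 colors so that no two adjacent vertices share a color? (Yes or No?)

Yes

The chromatic number is 3. The cycle 9-8-3-2-5-9 has odd length 5, so it cannot be 2-colored; at least 3 colors are needed.
One proper 3-coloring: 1=red, 2=blue, 3=red, 4=red, 5=green, 6=blue, 7=blue, 8=blue, 9=red, 10=red.
Since 4 ≥ 3, a proper 4-coloring certainly exists.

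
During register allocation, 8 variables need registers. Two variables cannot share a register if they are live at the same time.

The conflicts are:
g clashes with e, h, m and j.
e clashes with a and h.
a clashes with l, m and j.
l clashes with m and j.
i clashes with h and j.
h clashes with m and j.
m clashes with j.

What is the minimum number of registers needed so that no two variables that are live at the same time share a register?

4

a, l, m, j pairwise conflict, so at least 4 registers are needed.
4 registers suffice: register 1 → {e, j}; register 2 → {a, h}; register 3 → {i, m}; register 4 → {g, l}. Every pair that conflicts lands in different registers.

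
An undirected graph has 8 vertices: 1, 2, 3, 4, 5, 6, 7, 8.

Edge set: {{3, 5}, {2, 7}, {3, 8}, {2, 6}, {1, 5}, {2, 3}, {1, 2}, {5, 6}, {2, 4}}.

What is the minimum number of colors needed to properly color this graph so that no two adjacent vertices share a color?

3 and 5 are adjacent, so at least 2 colors are needed.
2 colors suffice: color a → {2, 5, 8}; color b → {1, 3, 4, 6, 7}. No two adjacent vertices share a color.

2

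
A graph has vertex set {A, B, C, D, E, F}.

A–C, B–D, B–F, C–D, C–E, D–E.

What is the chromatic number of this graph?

C, D, E are mutually adjacent, so at least 3 colors are needed.
3 colors suffice: color 1 → {A, D, F}; color 2 → {B, C}; color 3 → {E}. Every edge joins two different colors.

3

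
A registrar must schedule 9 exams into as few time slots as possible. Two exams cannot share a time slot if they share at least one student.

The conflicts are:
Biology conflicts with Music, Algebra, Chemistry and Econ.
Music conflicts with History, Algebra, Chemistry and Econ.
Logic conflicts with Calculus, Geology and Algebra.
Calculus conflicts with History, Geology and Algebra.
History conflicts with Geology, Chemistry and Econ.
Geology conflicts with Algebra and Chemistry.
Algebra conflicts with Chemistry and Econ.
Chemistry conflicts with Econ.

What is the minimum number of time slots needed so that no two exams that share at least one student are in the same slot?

5

Biology, Music, Algebra, Chemistry, Econ all conflict with each other, so at least 5 time slots are needed.
A valid assignment using 5 time slots: Biology=5, Music=3, Logic=4, Calculus=2, History=1, Geology=3, Algebra=1, Chemistry=2, Econ=4. No two conflicting exams share a time slot.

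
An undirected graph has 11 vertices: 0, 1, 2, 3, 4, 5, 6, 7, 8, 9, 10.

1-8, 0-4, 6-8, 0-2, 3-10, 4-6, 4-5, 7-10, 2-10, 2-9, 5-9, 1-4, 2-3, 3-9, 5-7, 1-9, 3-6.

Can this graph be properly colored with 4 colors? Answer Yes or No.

The chromatic number is 3. 2, 3, 10 form a triangle, so at least 3 colors are needed.
3 colors suffice: color a → {4, 8, 9, 10}; color b → {1, 2, 5, 6}; color c → {0, 3, 7}.
Since 4 ≥ 3, a proper 4-coloring certainly exists.

Yes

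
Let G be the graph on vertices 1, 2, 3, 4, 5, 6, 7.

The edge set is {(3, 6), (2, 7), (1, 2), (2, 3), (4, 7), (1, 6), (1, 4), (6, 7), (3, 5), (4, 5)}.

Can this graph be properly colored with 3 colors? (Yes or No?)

The chromatic number is 3. The cycle 3-2-1-4-5-3 has odd length 5, so it cannot be 2-colored; at least 3 colors are needed.
3 colors suffice: 1=red, 2=blue, 3=red, 4=blue, 5=green, 6=blue, 7=red.
That is already a proper 3-coloring.

Yes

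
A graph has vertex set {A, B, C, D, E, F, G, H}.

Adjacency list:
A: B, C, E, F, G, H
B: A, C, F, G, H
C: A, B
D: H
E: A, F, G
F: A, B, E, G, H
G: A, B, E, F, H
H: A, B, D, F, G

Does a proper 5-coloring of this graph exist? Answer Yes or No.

The chromatic number is 5. A, B, F, G, H are mutually adjacent (a clique of size 5), so at least 5 colors are needed.
5 colors suffice: color 1 → {A, D}; color 2 → {C, G}; color 3 → {F}; color 4 → {B, E}; color 5 → {H}.
That is already a proper 5-coloring.

Yes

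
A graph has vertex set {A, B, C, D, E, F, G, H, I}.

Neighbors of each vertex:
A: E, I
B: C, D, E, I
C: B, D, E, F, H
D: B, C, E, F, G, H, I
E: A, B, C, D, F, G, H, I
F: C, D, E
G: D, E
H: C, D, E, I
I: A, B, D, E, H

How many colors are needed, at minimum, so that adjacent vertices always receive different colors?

D, E, H, I are pairwise adjacent (a clique of size 4), so at least 4 colors are needed.
A valid assignment using 4 colors: A=2, B=4, C=3, D=2, E=1, F=4, G=3, H=4, I=3. Every edge joins two different colors.

4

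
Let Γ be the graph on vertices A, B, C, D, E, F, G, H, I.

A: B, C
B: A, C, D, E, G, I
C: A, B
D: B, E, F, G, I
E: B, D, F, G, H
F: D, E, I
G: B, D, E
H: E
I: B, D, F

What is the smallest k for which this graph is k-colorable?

B, D, E, G are pairwise adjacent (a clique of size 4), so at least 4 colors are needed.
One proper 4-coloring: A=2, B=1, C=3, D=2, E=3, F=1, G=4, H=1, I=3. No two adjacent vertices share a color.

4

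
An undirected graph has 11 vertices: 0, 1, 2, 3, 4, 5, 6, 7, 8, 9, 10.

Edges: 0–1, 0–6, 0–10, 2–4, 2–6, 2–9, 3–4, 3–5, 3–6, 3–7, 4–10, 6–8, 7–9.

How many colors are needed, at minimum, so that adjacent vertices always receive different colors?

3

The cycle 7-3-6-2-9-7 has odd length 5, so it cannot be 2-colored; at least 3 colors are needed.
One proper 3-coloring: 0=b, 1=a, 2=b, 3=b, 4=a, 5=a, 6=a, 7=c, 8=b, 9=a, 10=c. Every edge joins two different colors.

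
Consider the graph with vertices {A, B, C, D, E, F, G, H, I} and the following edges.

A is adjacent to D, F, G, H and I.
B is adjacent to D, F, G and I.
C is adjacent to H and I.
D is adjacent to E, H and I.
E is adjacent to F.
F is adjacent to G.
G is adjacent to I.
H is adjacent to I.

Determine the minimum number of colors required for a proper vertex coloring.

A, D, H, I are pairwise adjacent (a clique of size 4), so at least 4 colors are needed.
A valid assignment using 4 colors: A=green, B=green, C=blue, D=blue, E=green, F=red, G=blue, H=yellow, I=red. Every edge joins two different colors.

4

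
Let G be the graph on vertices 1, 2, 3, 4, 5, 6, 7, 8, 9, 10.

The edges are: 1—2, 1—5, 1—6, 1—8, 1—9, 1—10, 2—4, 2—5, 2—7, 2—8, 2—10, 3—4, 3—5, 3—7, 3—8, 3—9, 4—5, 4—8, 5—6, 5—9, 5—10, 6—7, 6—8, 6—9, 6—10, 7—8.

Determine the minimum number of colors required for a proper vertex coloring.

1, 5, 6, 10 are pairwise adjacent (a clique of size 4), so at least 4 colors are needed.
4 colors suffice: 1=c, 2=b, 3=b, 4=c, 5=a, 6=b, 7=c, 8=a, 9=d, 10=d. Every edge joins two different colors.

4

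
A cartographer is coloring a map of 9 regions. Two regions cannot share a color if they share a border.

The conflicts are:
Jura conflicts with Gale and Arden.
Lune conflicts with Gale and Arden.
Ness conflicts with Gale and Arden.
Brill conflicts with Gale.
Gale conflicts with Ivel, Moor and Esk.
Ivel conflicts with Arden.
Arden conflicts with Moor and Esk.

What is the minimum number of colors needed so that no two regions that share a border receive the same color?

2

Lune and Arden conflict, so at least 2 colors are needed.
One proper 2-coloring: Jura=2, Lune=2, Ness=2, Brill=2, Gale=1, Ivel=2, Arden=1, Moor=2, Esk=2. Each listed conflict is separated.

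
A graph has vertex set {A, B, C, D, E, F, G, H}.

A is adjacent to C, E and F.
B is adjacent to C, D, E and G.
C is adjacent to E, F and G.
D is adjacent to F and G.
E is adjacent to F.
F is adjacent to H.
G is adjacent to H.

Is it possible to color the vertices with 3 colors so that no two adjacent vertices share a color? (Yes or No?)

A, C, E, F are mutually adjacent (a clique of size 4), so at least 4 colors are needed.
So 3 colors are not enough.

No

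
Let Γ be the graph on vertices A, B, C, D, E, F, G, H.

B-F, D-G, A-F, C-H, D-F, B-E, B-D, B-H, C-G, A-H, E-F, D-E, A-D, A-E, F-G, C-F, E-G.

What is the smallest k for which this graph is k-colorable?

B, D, E, F form a clique, so at least 4 colors are needed.
4 colors suffice: A=yellow, B=yellow, C=blue, D=blue, E=green, F=red, G=yellow, H=red. No two adjacent vertices share a color.

4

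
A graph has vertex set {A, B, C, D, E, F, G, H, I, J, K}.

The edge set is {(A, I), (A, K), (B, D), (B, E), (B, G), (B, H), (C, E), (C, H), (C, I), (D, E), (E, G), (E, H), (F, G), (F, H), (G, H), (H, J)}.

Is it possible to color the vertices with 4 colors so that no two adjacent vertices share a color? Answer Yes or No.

Yes

The chromatic number is 4. B, E, G, H are pairwise adjacent (a clique of size 4), so at least 4 colors are needed.
4 colors suffice: color red → {D, H, I, K}; color blue → {A, E, F, J}; color green → {B, C}; color yellow → {G}.
That is already a proper 4-coloring.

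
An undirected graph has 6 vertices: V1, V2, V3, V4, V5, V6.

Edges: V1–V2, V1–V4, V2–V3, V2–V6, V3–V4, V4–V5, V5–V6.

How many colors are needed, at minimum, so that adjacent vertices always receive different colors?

3

The cycle V3-V4-V5-V6-V2-V3 has odd length 5, so it cannot be 2-colored; at least 3 colors are needed.
3 colors suffice: color R → {V2, V4}; color B → {V1, V3, V5}; color G → {V6}. No two adjacent vertices share a color.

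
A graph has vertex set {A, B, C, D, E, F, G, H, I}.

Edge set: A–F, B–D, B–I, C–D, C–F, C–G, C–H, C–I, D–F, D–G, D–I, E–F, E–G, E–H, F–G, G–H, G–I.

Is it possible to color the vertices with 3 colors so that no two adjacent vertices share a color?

C, D, G, I are mutually adjacent (a clique of size 4), so at least 4 colors are needed.
So 3 colors are not enough.

No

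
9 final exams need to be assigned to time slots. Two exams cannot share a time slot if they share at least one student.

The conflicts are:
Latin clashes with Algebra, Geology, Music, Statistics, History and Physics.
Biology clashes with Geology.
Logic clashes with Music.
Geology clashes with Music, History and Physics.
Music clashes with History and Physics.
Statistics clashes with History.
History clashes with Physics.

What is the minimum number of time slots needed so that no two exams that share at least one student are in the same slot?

Latin, Geology, Music, History, Physics all conflict with each other, so at least 5 time slots are needed.
5 time slots suffice: time slot 1 → {Latin, Biology, Logic}; time slot 2 → {Algebra, Geology, Statistics}; time slot 3 → {History}; time slot 4 → {Music}; time slot 5 → {Physics}. Every pair that conflicts lands in different time slots.

5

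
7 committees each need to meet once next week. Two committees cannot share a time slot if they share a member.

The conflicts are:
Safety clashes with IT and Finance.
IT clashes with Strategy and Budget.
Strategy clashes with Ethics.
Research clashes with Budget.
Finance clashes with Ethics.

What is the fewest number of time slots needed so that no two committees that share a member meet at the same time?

3

The cycle Finance-Safety-IT-Strategy-Ethics-Finance has odd length 5, so it cannot be 2-colored; at least 3 time slots are needed.
3 time slots suffice: time slot 1 → {IT, Research, Finance}; time slot 2 → {Safety, Ethics, Budget}; time slot 3 → {Strategy}. No two conflicting committees share a time slot.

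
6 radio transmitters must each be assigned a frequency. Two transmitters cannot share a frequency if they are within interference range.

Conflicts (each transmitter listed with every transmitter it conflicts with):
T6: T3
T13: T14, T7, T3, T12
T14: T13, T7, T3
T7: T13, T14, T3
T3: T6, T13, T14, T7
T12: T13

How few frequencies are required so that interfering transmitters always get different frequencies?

T13, T14, T7, T3 all conflict with each other, so at least 4 frequencies are needed.
4 frequencies suffice: frequency 1 → {T6, T13}; frequency 2 → {T3, T12}; frequency 3 → {T14}; frequency 4 → {T7}. No two conflicting transmitters share a frequency.

4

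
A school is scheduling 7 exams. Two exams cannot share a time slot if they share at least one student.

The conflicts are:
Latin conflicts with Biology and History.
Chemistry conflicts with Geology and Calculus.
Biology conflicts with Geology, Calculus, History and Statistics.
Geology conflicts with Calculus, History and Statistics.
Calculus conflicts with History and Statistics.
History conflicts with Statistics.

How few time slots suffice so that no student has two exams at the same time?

Biology, Geology, Calculus, History, Statistics all conflict with each other, so at least 5 time slots are needed.
5 time slots suffice: Latin=2, Chemistry=1, Biology=1, Geology=4, Calculus=2, History=3, Statistics=5. Each listed conflict is separated.

5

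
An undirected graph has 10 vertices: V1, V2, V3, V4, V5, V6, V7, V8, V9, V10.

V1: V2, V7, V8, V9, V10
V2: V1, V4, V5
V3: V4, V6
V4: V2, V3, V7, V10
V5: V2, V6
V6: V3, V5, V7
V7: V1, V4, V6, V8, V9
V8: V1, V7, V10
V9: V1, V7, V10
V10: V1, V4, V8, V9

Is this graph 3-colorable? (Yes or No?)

The chromatic number is 3. V1, V7, V9 form a triangle, so at least 3 colors are needed.
3 colors suffice: V1=2, V2=1, V3=1, V4=2, V5=3, V6=2, V7=1, V8=3, V9=3, V10=1.
That is already a proper 3-coloring.

Yes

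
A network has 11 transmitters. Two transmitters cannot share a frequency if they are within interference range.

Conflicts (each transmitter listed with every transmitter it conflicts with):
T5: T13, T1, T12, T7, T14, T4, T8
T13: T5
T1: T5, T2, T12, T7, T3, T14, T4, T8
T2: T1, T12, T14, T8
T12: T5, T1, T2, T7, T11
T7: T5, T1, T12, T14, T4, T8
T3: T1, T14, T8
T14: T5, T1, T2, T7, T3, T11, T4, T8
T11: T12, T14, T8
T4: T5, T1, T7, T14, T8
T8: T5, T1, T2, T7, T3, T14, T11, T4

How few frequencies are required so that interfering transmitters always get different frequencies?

6

T5, T1, T7, T14, T4, T8 are mutually in conflict, so at least 6 frequencies are needed.
6 frequencies suffice: frequency 1 → {T13, T1, T11}; frequency 2 → {T12, T14}; frequency 3 → {T8}; frequency 4 → {T5, T2, T3}; frequency 5 → {T7}; frequency 6 → {T4}. Each listed conflict is separated.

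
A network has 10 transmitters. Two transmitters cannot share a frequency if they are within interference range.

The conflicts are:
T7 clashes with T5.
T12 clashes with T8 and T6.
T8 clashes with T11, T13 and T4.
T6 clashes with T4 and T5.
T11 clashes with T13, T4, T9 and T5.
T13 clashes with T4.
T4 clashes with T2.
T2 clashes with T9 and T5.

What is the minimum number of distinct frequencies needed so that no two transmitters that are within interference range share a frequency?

4

T8, T11, T13, T4 are mutually in conflict, so at least 4 frequencies are needed.
4 frequencies suffice: frequency 1 → {T7, T6, T11, T2}; frequency 2 → {T12, T4, T9, T5}; frequency 3 → {T8}; frequency 4 → {T13}. No two conflicting transmitters share a frequency.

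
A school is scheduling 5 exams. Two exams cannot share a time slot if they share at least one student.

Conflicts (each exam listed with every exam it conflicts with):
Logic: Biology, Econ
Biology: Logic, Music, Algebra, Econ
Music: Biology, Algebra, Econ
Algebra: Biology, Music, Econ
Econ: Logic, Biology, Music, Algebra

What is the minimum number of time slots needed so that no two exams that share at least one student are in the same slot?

4

Biology, Music, Algebra, Econ are mutually in conflict, so at least 4 time slots are needed.
4 time slots suffice: time slot 1 → {Econ}; time slot 2 → {Biology}; time slot 3 → {Logic, Music}; time slot 4 → {Algebra}. Every pair that conflicts lands in different time slots.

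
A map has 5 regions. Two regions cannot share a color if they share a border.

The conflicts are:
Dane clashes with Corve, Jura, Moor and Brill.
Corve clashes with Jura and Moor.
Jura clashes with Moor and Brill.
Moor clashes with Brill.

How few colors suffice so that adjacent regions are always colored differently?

Dane, Jura, Moor, Brill all conflict with each other, so at least 4 colors are needed.
One proper 4-coloring: Dane=2, Corve=4, Jura=3, Moor=1, Brill=4. No two conflicting regions share a color.

4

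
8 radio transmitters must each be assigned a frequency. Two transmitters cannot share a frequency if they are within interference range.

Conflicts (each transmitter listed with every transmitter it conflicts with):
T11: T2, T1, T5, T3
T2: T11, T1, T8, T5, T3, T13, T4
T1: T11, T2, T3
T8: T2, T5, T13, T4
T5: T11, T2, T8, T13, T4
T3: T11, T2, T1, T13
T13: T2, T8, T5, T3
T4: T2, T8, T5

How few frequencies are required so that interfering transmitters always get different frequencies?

T11, T2, T1, T3 are mutually in conflict, so at least 4 frequencies are needed.
4 frequencies suffice: frequency 1 → {T2}; frequency 2 → {T5, T3}; frequency 3 → {T11, T13, T4}; frequency 4 → {T1, T8}. Every pair that conflicts lands in different frequencies.

4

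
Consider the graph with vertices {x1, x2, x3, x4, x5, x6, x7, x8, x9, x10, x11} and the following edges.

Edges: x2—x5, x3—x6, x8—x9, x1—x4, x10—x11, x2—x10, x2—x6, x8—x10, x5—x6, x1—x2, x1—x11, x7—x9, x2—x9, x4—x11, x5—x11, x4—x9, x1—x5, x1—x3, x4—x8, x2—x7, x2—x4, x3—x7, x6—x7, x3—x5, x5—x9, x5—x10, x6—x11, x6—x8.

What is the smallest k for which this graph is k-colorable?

x2, x5, x10 form a triangle, so at least 3 colors are needed.
3 colors suffice: color 1 → {x2, x3, x8, x11}; color 2 → {x4, x5, x7}; color 3 → {x1, x6, x9, x10}. Each edge has distinct colors on its endpoints.

3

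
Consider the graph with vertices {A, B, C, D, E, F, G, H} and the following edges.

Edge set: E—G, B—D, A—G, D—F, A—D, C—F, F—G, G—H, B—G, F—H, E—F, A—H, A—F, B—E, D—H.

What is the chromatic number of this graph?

A, F, G, H are pairwise adjacent (a clique of size 4), so at least 4 colors are needed.
4 colors suffice: color red → {B, F}; color blue → {C, D, G}; color green → {E, H}; color yellow → {A}. No two adjacent vertices share a color.

4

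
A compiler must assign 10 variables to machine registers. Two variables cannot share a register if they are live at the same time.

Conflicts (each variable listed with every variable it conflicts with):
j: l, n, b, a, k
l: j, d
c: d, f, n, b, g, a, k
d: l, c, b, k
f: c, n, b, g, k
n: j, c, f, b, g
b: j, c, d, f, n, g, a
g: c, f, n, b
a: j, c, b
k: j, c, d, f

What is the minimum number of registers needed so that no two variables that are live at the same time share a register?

5

c, f, n, b, g pairwise conflict, so at least 5 registers are needed.
5 registers suffice: j=1, l=2, c=1, d=3, f=4, n=3, b=2, g=5, a=3, k=2. Every pair that conflicts lands in different registers.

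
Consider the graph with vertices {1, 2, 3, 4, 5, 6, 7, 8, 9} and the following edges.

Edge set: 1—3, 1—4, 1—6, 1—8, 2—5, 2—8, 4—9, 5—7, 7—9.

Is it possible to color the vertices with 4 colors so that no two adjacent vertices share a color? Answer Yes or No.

Yes

The chromatic number is 3. The cycle 7-9-4-1-8-2-5-7 has odd length 7, so it cannot be 2-colored; at least 3 colors are needed.
3 colors suffice: color red → {1, 2, 7}; color blue → {3, 4, 5, 6, 8}; color green → {9}.
Since 4 ≥ 3, a proper 4-coloring certainly exists.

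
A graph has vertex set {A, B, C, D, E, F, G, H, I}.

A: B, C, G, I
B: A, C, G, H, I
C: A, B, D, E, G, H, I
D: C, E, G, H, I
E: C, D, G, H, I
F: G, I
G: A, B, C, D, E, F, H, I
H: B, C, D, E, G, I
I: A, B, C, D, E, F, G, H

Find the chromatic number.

6

C, D, E, G, H, I are mutually adjacent (a clique of size 6), so at least 6 colors are needed.
6 colors suffice: color 1 → {G}; color 2 → {I}; color 3 → {C, F}; color 4 → {A, H}; color 5 → {B, D}; color 6 → {E}. Every edge joins two different colors.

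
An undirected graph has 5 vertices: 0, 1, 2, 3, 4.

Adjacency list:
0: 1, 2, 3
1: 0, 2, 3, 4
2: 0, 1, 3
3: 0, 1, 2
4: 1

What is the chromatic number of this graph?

0, 1, 2, 3 are mutually adjacent (a clique of size 4), so at least 4 colors are needed.
4 colors suffice: color red → {1}; color blue → {3, 4}; color green → {0}; color yellow → {2}. Each edge has distinct colors on its endpoints.

4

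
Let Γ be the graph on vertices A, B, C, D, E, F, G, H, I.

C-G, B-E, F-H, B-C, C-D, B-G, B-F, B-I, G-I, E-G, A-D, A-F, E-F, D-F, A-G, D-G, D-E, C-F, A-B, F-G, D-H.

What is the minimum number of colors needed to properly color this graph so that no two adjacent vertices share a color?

C, D, F, G are pairwise adjacent (a clique of size 4), so at least 4 colors are needed.
4 colors suffice: color red → {G, H}; color blue → {F, I}; color green → {B, D}; color yellow → {A, C, E}. No two adjacent vertices share a color.

4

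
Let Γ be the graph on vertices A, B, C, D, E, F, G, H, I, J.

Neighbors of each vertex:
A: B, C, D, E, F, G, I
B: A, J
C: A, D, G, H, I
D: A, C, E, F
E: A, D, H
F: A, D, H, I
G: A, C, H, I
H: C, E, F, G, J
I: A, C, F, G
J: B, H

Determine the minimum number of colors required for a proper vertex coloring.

A, C, G, I are pairwise adjacent (a clique of size 4), so at least 4 colors are needed.
4 colors suffice: color 1 → {A, H}; color 2 → {B, C, E, F}; color 3 → {D, I, J}; color 4 → {G}. Each edge has distinct colors on its endpoints.

4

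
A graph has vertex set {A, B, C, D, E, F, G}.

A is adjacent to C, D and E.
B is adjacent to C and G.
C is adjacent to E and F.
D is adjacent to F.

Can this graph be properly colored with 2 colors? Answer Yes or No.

A, C, E are pairwise adjacent, so at least 3 colors are needed.
So 2 colors are not enough.

No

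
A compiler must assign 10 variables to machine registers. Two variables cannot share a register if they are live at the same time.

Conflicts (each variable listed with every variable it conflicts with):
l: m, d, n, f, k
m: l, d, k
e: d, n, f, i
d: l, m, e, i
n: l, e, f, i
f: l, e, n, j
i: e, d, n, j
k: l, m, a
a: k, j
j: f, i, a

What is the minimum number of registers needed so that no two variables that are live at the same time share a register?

e, n, i are mutually in conflict, so at least 3 registers are needed.
A valid assignment using 3 registers: l=1, m=3, e=1, d=2, n=2, f=3, i=3, k=2, a=3, j=1. Every pair that conflicts lands in different registers.

3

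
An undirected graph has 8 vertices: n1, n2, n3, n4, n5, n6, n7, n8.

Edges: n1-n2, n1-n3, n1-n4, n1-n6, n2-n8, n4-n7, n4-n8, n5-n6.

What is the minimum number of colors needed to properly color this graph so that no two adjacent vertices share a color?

2

n4 and n8 are adjacent, so at least 2 colors are needed.
A valid assignment using 2 colors: n1=1, n2=2, n3=2, n4=2, n5=1, n6=2, n7=1, n8=1. Each edge has distinct colors on its endpoints.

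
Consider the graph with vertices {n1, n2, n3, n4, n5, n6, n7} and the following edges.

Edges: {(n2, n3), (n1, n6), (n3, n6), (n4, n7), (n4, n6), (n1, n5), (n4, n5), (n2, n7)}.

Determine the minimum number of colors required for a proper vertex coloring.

The cycle n4-n6-n3-n2-n7-n4 has odd length 5, so it cannot be 2-colored; at least 3 colors are needed.
3 colors suffice: color 1 → {n1, n3, n4}; color 2 → {n5, n6, n7}; color 3 → {n2}. Each edge has distinct colors on its endpoints.

3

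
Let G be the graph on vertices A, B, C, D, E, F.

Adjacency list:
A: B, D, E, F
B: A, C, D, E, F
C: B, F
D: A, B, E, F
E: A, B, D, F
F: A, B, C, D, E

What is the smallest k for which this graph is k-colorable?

5

A, B, D, E, F form a clique, so at least 5 colors are needed.
One proper 5-coloring: A=yellow, B=blue, C=green, D=purple, E=green, F=red. No two adjacent vertices share a color.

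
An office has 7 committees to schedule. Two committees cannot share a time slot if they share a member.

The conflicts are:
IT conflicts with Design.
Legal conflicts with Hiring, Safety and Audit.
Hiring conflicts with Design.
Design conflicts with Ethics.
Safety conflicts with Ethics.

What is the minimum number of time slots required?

The cycle Ethics-Safety-Legal-Hiring-Design-Ethics has odd length 5, so it cannot be 2-colored; at least 3 time slots are needed.
A valid assignment using 3 time slots: IT=2, Legal=1, Hiring=2, Design=1, Safety=2, Audit=2, Ethics=3. No two conflicting committees share a time slot.

3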